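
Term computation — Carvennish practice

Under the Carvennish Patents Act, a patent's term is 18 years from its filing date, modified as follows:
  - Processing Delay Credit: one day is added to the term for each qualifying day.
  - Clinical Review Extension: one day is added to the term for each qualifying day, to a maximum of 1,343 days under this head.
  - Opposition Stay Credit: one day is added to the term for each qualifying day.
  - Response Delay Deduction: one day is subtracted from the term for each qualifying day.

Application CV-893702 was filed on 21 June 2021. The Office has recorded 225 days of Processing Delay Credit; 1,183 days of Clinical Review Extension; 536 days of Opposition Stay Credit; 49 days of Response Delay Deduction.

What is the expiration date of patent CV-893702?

Base term: filing date + 18 years → 21 June 2039.
Processing Delay Credit: +225 days → 1 February 2040.
Clinical Review Extension: 1183 days (within the 1343-day cap) → +1183 days → 29 April 2043.
Opposition Stay Credit: +536 days → 16 October 2044.
Response Delay Deduction: −49 days → 28 August 2044.

August 28, 2044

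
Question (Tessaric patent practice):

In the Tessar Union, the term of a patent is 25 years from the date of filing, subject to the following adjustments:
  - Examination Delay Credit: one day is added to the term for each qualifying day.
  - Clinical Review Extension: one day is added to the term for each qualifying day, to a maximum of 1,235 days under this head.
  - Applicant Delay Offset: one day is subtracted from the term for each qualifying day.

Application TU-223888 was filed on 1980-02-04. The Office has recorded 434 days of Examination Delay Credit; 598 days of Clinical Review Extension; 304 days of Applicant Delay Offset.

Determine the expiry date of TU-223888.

February 2, 2007

Base term: filing date + 25 years → 4 February 2005.
Examination Delay Credit: +434 days → 14 April 2006.
Clinical Review Extension: 598 days (within the 1235-day cap) → +598 days → 3 December 2007.
Applicant Delay Offset: −304 days → 2 February 2007.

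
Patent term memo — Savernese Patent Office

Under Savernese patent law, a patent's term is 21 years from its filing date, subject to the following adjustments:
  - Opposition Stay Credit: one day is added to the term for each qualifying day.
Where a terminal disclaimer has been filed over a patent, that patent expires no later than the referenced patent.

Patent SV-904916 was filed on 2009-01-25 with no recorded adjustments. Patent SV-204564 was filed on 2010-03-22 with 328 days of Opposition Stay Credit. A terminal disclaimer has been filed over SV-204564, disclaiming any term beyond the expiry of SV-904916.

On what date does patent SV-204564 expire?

Natural term of SV-204564:
  Base: filing + 21 years → 22 March 2031.
  Opposition Stay Credit: +328 days → 13 February 2032.
Expiry of referenced patent SV-904916:
  Base: filing + 21 years → 25 January 2030.
Terminal disclaimer: SV-204564 expires on the earlier of 13 February 2032 and 25 January 2030.

2030-01-25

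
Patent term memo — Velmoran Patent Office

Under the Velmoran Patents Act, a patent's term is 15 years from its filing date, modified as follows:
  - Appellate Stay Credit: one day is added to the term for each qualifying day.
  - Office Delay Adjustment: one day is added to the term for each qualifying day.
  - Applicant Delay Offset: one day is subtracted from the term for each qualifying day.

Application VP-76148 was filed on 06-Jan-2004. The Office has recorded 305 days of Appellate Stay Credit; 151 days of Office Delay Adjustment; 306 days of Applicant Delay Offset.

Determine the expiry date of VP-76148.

2019-06-05

Base term: filing date + 15 years → 6 January 2019.
Appellate Stay Credit: +305 days → 7 November 2019.
Office Delay Adjustment: +151 days → 6 April 2020.
Applicant Delay Offset: −306 days → 5 June 2019.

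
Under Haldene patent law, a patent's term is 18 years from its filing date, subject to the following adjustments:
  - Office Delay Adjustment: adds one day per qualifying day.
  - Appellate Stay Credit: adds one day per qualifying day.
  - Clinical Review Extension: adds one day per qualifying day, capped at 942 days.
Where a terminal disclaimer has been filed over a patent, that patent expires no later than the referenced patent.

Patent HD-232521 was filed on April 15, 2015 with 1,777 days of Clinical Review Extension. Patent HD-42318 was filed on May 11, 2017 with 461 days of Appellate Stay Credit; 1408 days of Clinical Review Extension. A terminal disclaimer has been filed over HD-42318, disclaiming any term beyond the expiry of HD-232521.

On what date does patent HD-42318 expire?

Natural term of HD-42318:
  Base: filing + 18 years → 11 May 2035.
  Appellate Stay Credit: +461 days → 14 August 2036.
  Clinical Review Extension: 1408 days claimed exceeds the 942-day cap, so +942 days → 14 March 2039.
Expiry of referenced patent HD-232521:
  Base: filing + 18 years → 15 April 2033.
  Clinical Review Extension: 1777 days claimed exceeds the 942-day cap, so +942 days → 13 November 2035.
Terminal disclaimer: HD-42318 expires on the earlier of 14 March 2039 and 13 November 2035.

2035-11-13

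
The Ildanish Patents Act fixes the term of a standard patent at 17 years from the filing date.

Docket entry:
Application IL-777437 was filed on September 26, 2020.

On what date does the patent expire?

September 26, 2037

Filing date + 17 years → 26 September 2037.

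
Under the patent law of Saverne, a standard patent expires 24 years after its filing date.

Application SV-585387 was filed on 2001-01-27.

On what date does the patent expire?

Filing date + 24 years → 27 January 2025.

January 27, 2025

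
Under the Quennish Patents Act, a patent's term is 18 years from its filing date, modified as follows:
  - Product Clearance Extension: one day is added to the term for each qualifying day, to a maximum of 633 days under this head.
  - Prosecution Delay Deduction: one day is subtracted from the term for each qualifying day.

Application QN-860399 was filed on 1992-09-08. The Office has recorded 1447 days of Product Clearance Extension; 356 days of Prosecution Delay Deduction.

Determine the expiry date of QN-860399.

June 12, 2011

Base term: filing date + 18 years → 8 September 2010.
Product Clearance Extension: 1447 days claimed exceeds the 633-day cap, so +633 days → 2 June 2012.
Prosecution Delay Deduction: −356 days → 12 June 2011.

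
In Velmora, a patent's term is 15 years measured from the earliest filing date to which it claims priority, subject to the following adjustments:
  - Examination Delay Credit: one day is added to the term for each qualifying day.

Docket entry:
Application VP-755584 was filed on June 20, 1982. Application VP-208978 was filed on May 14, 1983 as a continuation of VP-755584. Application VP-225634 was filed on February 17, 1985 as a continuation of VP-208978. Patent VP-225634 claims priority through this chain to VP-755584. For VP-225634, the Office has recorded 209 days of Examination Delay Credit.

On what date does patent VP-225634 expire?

1998-01-15

Earliest priority filing: 20 June 1982.
Base term: 20 June 1982 + 15 years → 20 June 1997.
Examination Delay Credit: +209 days → 15 January 1998.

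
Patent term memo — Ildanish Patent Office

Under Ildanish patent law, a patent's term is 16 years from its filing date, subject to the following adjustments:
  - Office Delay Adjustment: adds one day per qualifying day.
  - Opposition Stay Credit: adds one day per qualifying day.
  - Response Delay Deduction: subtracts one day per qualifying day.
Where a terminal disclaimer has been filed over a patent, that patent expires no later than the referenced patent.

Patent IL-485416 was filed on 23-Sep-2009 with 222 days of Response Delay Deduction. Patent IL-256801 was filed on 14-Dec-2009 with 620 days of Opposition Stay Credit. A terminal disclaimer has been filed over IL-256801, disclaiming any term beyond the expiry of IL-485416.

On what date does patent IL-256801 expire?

Natural term of IL-256801:
  Base: filing + 16 years → 14 December 2025.
  Opposition Stay Credit: +620 days → 26 August 2027.
Expiry of referenced patent IL-485416:
  Base: filing + 16 years → 23 September 2025.
  Response Delay Deduction: −222 days → 13 February 2025.
Terminal disclaimer: IL-256801 expires on the earlier of 26 August 2027 and 13 February 2025.

February 13, 2025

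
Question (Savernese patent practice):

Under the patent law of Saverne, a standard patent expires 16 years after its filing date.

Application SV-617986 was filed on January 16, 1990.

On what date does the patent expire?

Filing date + 16 years → 16 January 2006.

2006-01-16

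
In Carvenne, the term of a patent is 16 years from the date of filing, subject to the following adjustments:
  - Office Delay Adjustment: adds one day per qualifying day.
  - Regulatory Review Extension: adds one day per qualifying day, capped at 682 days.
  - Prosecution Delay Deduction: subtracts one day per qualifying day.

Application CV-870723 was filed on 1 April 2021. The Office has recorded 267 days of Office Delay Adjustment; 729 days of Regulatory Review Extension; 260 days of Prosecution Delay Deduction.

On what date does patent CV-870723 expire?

Base term: filing date + 16 years → 1 April 2037.
Office Delay Adjustment: +267 days → 24 December 2037.
Regulatory Review Extension: 729 days claimed exceeds the 682-day cap, so +682 days → 6 November 2039.
Prosecution Delay Deduction: −260 days → 19 February 2039.

2039-02-19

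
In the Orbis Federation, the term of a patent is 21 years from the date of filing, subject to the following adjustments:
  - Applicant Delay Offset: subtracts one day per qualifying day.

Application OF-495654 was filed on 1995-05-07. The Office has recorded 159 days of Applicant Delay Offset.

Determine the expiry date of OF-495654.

Base term: filing date + 21 years → 7 May 2016.
Applicant Delay Offset: −159 days → 30 November 2015.

November 30, 2015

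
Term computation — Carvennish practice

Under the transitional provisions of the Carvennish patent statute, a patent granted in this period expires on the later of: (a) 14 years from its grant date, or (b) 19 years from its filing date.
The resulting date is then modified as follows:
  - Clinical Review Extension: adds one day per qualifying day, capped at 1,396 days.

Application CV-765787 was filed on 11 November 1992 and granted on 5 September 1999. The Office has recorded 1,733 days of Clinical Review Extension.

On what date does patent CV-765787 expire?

(a) grant + 14 years → 5 September 2013.
(b) filing + 19 years → 11 November 2011.
Later of the two: 5 September 2013.
Clinical Review Extension: 1733 days claimed exceeds the 1396-day cap, so +1396 days → 2 July 2017.

2017-07-02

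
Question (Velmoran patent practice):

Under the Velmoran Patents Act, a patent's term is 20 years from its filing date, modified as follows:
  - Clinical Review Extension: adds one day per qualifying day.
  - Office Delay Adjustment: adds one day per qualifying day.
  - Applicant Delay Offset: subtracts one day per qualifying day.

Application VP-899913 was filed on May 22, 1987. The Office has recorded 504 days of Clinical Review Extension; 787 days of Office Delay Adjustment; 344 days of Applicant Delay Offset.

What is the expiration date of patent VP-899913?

2009-12-24

Base term: filing date + 20 years → 22 May 2007.
Clinical Review Extension: +504 days → 7 October 2008.
Office Delay Adjustment: +787 days → 3 December 2010.
Applicant Delay Offset: −344 days → 24 December 2009.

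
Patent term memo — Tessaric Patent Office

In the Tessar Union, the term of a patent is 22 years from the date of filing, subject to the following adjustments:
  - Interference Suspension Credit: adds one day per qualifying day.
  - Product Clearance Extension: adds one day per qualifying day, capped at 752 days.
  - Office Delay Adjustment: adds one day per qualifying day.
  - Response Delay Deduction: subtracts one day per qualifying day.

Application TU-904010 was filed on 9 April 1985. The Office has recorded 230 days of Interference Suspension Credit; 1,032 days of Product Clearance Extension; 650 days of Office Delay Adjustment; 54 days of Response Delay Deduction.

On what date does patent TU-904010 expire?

Base term: filing date + 22 years → 9 April 2007.
Interference Suspension Credit: +230 days → 25 November 2007.
Product Clearance Extension: 1032 days claimed exceeds the 752-day cap, so +752 days → 16 December 2009.
Office Delay Adjustment: +650 days → 27 September 2011.
Response Delay Deduction: −54 days → 4 August 2011.

2011-08-04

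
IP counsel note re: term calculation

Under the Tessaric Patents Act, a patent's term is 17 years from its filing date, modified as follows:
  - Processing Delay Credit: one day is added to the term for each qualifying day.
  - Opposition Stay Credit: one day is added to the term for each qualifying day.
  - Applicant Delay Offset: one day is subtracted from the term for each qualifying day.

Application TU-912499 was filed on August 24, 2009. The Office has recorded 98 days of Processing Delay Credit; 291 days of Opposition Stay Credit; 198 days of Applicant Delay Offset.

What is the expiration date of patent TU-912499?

Base term: filing date + 17 years → 24 August 2026.
Processing Delay Credit: +98 days → 30 November 2026.
Opposition Stay Credit: +291 days → 17 September 2027.
Applicant Delay Offset: −198 days → 3 March 2027.

March 3, 2027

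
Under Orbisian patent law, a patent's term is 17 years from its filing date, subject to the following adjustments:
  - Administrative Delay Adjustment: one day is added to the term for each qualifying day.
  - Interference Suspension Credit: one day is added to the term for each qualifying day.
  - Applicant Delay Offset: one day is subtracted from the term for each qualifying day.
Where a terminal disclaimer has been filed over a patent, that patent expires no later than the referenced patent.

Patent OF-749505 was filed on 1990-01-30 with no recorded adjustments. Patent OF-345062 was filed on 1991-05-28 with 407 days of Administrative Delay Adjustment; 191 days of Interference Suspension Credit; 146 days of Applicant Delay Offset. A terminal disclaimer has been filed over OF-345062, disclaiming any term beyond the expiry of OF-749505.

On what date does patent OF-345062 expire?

Natural term of OF-345062:
  Base: filing + 17 years → 28 May 2008.
  Administrative Delay Adjustment: +407 days → 9 July 2009.
  Interference Suspension Credit: +191 days → 16 January 2010.
  Applicant Delay Offset: −146 days → 23 August 2009.
Expiry of referenced patent OF-749505:
  Base: filing + 17 years → 30 January 2007.
Terminal disclaimer: OF-345062 expires on the earlier of 23 August 2009 and 30 January 2007.

2007-01-30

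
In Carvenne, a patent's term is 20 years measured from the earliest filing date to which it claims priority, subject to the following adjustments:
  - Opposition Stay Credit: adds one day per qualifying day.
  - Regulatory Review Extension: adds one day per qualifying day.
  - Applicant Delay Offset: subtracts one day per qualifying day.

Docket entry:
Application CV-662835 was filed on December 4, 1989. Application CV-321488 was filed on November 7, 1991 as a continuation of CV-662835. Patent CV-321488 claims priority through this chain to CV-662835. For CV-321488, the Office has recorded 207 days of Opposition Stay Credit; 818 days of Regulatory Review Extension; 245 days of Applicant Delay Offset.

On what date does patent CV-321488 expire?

Earliest priority filing: 4 December 1989.
Base term: 4 December 1989 + 20 years → 4 December 2009.
Opposition Stay Credit: +207 days → 29 June 2010.
Regulatory Review Extension: +818 days → 24 September 2012.
Applicant Delay Offset: −245 days → 23 January 2012.

January 23, 2012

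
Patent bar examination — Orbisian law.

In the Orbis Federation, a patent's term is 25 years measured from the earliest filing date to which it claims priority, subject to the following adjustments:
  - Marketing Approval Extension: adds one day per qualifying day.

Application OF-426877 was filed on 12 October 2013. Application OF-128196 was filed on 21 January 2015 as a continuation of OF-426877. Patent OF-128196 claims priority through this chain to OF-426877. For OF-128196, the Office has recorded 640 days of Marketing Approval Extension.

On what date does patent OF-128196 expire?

2040-07-13

Earliest priority filing: 12 October 2013.
Base term: 12 October 2013 + 25 years → 12 October 2038.
Marketing Approval Extension: +640 days → 13 July 2040.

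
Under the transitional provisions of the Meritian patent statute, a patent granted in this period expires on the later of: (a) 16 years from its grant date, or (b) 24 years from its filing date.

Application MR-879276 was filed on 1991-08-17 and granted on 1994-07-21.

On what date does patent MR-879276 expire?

(a) grant + 16 years → 21 July 2010.
(b) filing + 24 years → 17 August 2015.
Later of the two: 17 August 2015.

2015-08-17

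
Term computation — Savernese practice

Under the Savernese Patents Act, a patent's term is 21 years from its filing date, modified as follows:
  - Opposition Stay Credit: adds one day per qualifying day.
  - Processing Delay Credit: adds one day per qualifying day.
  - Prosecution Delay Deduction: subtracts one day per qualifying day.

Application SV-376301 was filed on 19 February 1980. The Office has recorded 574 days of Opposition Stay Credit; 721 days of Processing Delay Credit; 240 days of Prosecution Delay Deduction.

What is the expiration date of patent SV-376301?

January 10, 2004

Base term: filing date + 21 years → 19 February 2001.
Opposition Stay Credit: +574 days → 16 September 2002.
Processing Delay Credit: +721 days → 6 September 2004.
Prosecution Delay Deduction: −240 days → 10 January 2004.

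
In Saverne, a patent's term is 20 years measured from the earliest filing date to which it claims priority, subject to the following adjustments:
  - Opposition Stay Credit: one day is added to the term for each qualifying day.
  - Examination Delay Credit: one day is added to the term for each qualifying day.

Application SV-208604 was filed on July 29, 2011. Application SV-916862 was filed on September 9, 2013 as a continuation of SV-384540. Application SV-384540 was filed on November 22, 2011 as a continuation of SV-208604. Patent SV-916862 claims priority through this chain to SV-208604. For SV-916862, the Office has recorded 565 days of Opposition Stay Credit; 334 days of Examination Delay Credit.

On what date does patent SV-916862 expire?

Earliest priority filing: 29 July 2011.
Base term: 29 July 2011 + 20 years → 29 July 2031.
Opposition Stay Credit: +565 days → 13 February 2033.
Examination Delay Credit: +334 days → 13 January 2034.

January 13, 2034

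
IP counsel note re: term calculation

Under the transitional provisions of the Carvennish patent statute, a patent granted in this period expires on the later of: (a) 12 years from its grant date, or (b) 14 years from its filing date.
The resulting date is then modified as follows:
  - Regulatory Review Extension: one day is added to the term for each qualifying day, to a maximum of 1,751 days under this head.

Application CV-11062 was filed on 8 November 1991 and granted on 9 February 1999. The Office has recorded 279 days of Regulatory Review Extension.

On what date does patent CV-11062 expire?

2011-11-15

(a) grant + 12 years → 9 February 2011.
(b) filing + 14 years → 8 November 2005.
Later of the two: 9 February 2011.
Regulatory Review Extension: 279 days (within the 1751-day cap) → +279 days → 15 November 2011.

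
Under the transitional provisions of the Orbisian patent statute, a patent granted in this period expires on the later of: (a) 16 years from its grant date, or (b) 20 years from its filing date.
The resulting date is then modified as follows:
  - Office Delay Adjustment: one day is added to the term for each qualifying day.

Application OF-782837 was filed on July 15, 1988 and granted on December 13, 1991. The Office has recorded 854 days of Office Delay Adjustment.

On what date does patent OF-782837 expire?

(a) grant + 16 years → 13 December 2007.
(b) filing + 20 years → 15 July 2008.
Later of the two: 15 July 2008.
Office Delay Adjustment: +854 days → 16 November 2010.

2010-11-16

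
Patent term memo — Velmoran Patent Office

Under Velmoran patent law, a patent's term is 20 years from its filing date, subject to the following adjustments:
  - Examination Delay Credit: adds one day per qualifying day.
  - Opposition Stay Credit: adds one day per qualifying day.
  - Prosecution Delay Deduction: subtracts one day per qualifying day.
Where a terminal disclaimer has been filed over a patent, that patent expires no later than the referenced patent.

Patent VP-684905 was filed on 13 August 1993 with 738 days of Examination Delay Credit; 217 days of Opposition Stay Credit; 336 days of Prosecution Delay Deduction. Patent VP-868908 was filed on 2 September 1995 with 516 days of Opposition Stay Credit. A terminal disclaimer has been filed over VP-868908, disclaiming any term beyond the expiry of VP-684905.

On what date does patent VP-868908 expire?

Natural term of VP-868908:
  Base: filing + 20 years → 2 September 2015.
  Opposition Stay Credit: +516 days → 30 January 2017.
Expiry of referenced patent VP-684905:
  Base: filing + 20 years → 13 August 2013.
  Examination Delay Credit: +738 days → 21 August 2015.
  Opposition Stay Credit: +217 days → 25 March 2016.
  Prosecution Delay Deduction: −336 days → 24 April 2015.
Terminal disclaimer: VP-868908 expires on the earlier of 30 January 2017 and 24 April 2015.

2015-04-24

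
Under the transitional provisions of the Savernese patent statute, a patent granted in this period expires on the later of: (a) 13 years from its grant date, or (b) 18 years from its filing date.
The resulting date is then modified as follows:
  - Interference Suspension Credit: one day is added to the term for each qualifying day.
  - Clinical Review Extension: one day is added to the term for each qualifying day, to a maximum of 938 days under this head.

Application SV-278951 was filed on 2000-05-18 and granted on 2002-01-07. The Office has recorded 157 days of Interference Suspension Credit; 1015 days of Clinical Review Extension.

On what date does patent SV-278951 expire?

2021-05-17

(a) grant + 13 years → 7 January 2015.
(b) filing + 18 years → 18 May 2018.
Later of the two: 18 May 2018.
Interference Suspension Credit: +157 days → 22 October 2018.
Clinical Review Extension: 1015 days claimed exceeds the 938-day cap, so +938 days → 17 May 2021.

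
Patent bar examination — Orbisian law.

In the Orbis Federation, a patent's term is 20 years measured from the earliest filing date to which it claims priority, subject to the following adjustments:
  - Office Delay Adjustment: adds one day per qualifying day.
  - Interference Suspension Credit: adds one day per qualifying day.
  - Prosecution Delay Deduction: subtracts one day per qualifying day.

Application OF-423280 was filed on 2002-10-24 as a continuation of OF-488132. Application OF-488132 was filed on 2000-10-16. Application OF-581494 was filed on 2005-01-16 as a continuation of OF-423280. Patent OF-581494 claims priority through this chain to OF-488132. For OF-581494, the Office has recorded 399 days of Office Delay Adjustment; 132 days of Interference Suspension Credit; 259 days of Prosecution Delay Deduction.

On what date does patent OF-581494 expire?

2021-07-15

Earliest priority filing: 16 October 2000.
Base term: 16 October 2000 + 20 years → 16 October 2020.
Office Delay Adjustment: +399 days → 19 November 2021.
Interference Suspension Credit: +132 days → 31 March 2022.
Prosecution Delay Deduction: −259 days → 15 July 2021.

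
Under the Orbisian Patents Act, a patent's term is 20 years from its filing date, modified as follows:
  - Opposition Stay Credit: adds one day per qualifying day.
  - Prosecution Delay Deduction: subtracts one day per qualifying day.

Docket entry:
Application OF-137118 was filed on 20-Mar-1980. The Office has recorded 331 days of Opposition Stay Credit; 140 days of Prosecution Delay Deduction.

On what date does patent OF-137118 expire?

Base term: filing date + 20 years → 20 March 2000.
Opposition Stay Credit: +331 days → 14 February 2001.
Prosecution Delay Deduction: −140 days → 27 September 2000.

2000-09-27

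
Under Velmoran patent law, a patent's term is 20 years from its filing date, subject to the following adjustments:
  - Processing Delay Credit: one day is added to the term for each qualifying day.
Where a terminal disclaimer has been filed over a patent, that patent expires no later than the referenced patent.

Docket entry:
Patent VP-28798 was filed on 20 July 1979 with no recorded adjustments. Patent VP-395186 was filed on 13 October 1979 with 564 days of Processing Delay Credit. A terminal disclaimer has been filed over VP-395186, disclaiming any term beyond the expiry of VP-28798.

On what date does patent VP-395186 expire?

Natural term of VP-395186:
  Base: filing + 20 years → 13 October 1999.
  Processing Delay Credit: +564 days → 29 April 2001.
Expiry of referenced patent VP-28798:
  Base: filing + 20 years → 20 July 1999.
Terminal disclaimer: VP-395186 expires on the earlier of 29 April 2001 and 20 July 1999.

1999-07-20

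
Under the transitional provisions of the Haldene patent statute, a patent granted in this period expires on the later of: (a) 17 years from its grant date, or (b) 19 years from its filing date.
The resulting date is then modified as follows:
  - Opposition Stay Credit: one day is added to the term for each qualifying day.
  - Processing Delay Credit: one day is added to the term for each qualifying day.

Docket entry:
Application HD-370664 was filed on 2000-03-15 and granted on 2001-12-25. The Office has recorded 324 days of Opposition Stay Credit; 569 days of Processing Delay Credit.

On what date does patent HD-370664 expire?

(a) grant + 17 years → 25 December 2018.
(b) filing + 19 years → 15 March 2019.
Later of the two: 15 March 2019.
Opposition Stay Credit: +324 days → 2 February 2020.
Processing Delay Credit: +569 days → 24 August 2021.

August 24, 2021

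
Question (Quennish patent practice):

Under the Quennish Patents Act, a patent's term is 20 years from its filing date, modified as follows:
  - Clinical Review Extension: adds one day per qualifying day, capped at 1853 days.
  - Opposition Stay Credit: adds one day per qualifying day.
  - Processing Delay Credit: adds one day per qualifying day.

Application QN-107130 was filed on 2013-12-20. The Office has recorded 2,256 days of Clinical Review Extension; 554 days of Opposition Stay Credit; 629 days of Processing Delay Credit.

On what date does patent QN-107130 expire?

2042-04-13

Base term: filing date + 20 years → 20 December 2033.
Clinical Review Extension: 2256 days claimed exceeds the 1853-day cap, so +1853 days → 16 January 2039.
Opposition Stay Credit: +554 days → 23 July 2040.
Processing Delay Credit: +629 days → 13 April 2042.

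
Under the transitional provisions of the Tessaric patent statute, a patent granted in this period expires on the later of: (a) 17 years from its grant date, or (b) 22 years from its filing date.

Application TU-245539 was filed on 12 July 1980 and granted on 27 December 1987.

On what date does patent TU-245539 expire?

December 27, 2004

(a) grant + 17 years → 27 December 2004.
(b) filing + 22 years → 12 July 2002.
Later of the two: 27 December 2004.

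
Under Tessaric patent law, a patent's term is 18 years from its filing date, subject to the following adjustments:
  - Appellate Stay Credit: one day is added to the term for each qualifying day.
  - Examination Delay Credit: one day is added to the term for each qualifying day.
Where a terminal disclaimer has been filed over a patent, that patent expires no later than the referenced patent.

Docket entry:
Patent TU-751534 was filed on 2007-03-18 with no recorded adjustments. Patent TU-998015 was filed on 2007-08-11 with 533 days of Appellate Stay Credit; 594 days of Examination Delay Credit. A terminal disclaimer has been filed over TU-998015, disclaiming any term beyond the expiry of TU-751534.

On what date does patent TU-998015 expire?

Natural term of TU-998015:
  Base: filing + 18 years → 11 August 2025.
  Appellate Stay Credit: +533 days → 26 January 2027.
  Examination Delay Credit: +594 days → 11 September 2028.
Expiry of referenced patent TU-751534:
  Base: filing + 18 years → 18 March 2025.
Terminal disclaimer: TU-998015 expires on the earlier of 11 September 2028 and 18 March 2025.

March 18, 2025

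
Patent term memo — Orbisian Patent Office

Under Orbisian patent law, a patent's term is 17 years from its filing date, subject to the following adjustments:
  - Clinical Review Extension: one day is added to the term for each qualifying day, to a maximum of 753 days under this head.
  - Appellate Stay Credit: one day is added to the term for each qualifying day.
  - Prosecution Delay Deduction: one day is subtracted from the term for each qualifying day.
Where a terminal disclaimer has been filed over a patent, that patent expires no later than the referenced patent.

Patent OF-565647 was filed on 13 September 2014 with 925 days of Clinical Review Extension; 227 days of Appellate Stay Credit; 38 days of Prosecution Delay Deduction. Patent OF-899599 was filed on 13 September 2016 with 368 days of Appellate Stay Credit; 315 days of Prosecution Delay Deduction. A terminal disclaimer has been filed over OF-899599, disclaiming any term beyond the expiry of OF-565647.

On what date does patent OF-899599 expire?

Natural term of OF-899599:
  Base: filing + 17 years → 13 September 2033.
  Appellate Stay Credit: +368 days → 16 September 2034.
  Prosecution Delay Deduction: −315 days → 5 November 2033.
Expiry of referenced patent OF-565647:
  Base: filing + 17 years → 13 September 2031.
  Clinical Review Extension: 925 days claimed exceeds the 753-day cap, so +753 days → 5 October 2033.
  Appellate Stay Credit: +227 days → 20 May 2034.
  Prosecution Delay Deduction: −38 days → 12 April 2034.
Terminal disclaimer: OF-899599 expires on the earlier of 5 November 2033 and 12 April 2034.

2033-11-05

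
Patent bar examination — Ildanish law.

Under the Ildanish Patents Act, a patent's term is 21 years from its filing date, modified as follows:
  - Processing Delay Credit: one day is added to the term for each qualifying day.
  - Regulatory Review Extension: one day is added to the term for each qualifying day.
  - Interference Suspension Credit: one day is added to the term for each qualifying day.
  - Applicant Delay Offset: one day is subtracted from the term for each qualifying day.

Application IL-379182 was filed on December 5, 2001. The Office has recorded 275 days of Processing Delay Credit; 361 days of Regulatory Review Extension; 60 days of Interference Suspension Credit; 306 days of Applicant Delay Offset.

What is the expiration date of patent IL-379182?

2023-12-30

Base term: filing date + 21 years → 5 December 2022.
Processing Delay Credit: +275 days → 6 September 2023.
Regulatory Review Extension: +361 days → 1 September 2024.
Interference Suspension Credit: +60 days → 31 October 2024.
Applicant Delay Offset: −306 days → 30 December 2023.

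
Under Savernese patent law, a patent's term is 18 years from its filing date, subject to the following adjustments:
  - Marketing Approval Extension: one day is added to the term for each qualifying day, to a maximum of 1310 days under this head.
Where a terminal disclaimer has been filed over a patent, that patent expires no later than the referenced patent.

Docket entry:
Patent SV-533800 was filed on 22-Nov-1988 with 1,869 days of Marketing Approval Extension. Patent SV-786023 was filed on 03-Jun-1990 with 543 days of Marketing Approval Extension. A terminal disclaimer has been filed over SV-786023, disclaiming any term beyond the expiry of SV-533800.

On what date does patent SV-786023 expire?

2009-11-28

Natural term of SV-786023:
  Base: filing + 18 years → 3 June 2008.
  Marketing Approval Extension: 543 days (within the 1310-day cap) → +543 days → 28 November 2009.
Expiry of referenced patent SV-533800:
  Base: filing + 18 years → 22 November 2006.
  Marketing Approval Extension: 1869 days claimed exceeds the 1310-day cap, so +1310 days → 24 June 2010.
Terminal disclaimer: SV-786023 expires on the earlier of 28 November 2009 and 24 June 2010.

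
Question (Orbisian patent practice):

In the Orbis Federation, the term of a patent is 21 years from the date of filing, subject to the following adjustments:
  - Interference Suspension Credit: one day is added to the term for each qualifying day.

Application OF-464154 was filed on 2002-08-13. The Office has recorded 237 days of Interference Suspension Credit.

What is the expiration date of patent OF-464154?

Base term: filing date + 21 years → 13 August 2023.
Interference Suspension Credit: +237 days → 6 April 2024.

April 6, 2024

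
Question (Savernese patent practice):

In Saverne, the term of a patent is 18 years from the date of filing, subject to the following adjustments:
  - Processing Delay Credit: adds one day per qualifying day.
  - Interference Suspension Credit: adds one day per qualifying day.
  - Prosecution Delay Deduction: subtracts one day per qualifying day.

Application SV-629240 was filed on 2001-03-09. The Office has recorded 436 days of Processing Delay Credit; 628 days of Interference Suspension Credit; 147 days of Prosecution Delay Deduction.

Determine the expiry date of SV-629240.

September 11, 2021

Base term: filing date + 18 years → 9 March 2019.
Processing Delay Credit: +436 days → 18 May 2020.
Interference Suspension Credit: +628 days → 5 February 2022.
Prosecution Delay Deduction: −147 days → 11 September 2021.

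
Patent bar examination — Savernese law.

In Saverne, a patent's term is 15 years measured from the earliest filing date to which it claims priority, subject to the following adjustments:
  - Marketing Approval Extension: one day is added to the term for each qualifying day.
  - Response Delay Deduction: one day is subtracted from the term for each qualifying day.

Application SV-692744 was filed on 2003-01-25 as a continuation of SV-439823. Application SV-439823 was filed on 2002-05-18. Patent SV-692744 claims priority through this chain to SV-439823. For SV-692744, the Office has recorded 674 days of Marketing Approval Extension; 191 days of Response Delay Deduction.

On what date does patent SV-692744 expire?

Earliest priority filing: 18 May 2002.
Base term: 18 May 2002 + 15 years → 18 May 2017.
Marketing Approval Extension: +674 days → 23 March 2019.
Response Delay Deduction: −191 days → 13 September 2018.

2018-09-13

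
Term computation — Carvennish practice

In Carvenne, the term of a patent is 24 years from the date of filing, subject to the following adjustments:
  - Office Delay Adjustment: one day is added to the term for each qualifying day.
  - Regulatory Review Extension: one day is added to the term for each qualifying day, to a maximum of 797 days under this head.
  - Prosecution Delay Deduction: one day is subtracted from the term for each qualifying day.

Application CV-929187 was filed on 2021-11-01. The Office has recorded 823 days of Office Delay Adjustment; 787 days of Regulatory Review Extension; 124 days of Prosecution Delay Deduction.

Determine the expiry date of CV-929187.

November 26, 2049

Base term: filing date + 24 years → 1 November 2045.
Office Delay Adjustment: +823 days → 2 February 2048.
Regulatory Review Extension: 787 days (within the 797-day cap) → +787 days → 30 March 2050.
Prosecution Delay Deduction: −124 days → 26 November 2049.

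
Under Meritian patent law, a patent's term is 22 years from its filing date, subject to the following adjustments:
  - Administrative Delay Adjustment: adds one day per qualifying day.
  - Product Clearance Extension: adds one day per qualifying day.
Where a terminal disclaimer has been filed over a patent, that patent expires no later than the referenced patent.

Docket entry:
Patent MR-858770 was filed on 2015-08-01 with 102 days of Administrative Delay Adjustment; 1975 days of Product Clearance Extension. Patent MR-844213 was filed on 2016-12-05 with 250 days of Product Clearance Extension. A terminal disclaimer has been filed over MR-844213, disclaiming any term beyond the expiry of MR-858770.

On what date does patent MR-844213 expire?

Natural term of MR-844213:
  Base: filing + 22 years → 5 December 2038.
  Product Clearance Extension: +250 days → 12 August 2039.
Expiry of referenced patent MR-858770:
  Base: filing + 22 years → 1 August 2037.
  Administrative Delay Adjustment: +102 days → 11 November 2037.
  Product Clearance Extension: +1975 days → 9 April 2043.
Terminal disclaimer: MR-844213 expires on the earlier of 12 August 2039 and 9 April 2043.

2039-08-12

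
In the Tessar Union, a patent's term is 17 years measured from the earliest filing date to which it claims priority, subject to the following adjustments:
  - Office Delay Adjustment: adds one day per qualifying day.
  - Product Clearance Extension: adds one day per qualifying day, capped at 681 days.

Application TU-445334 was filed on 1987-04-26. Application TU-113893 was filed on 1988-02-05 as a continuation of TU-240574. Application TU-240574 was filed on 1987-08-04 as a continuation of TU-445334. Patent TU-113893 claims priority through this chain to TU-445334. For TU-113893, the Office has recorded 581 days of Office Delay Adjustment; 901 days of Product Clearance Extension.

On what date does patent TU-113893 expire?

October 10, 2007

Earliest priority filing: 26 April 1987.
Base term: 26 April 1987 + 17 years → 26 April 2004.
Office Delay Adjustment: +581 days → 28 November 2005.
Product Clearance Extension: 901 days claimed exceeds the 681-day cap, so +681 days → 10 October 2007.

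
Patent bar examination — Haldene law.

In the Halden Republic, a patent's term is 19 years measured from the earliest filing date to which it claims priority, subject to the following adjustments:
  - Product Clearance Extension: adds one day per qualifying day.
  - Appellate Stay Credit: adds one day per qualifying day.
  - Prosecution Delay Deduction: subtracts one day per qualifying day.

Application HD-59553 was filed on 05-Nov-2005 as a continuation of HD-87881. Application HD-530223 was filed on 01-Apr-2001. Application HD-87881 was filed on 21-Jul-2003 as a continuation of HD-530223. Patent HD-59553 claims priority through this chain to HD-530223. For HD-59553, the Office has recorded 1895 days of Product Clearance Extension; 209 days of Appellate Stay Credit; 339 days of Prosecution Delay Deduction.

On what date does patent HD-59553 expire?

Earliest priority filing: 1 April 2001.
Base term: 1 April 2001 + 19 years → 1 April 2020.
Product Clearance Extension: +1895 days → 9 June 2025.
Appellate Stay Credit: +209 days → 4 January 2026.
Prosecution Delay Deduction: −339 days → 30 January 2025.

January 30, 2025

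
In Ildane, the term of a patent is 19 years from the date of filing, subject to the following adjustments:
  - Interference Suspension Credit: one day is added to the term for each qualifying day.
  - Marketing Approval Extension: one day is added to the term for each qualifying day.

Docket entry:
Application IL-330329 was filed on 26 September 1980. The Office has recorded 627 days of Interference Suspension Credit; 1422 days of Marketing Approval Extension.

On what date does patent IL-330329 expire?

Base term: filing date + 19 years → 26 September 1999.
Interference Suspension Credit: +627 days → 14 June 2001.
Marketing Approval Extension: +1422 days → 6 May 2005.

2005-05-06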